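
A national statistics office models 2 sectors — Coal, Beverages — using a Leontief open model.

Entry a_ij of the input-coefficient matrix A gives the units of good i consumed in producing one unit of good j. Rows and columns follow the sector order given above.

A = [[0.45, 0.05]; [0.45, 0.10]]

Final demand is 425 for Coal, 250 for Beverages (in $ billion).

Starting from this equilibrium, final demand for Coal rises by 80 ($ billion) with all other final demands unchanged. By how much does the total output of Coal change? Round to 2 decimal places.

Δx_C = 152.38

I − A =
  [   0.55    -0.05]
  [  -0.45     0.90]
det(I−A) = (0.55)(0.90) − (-0.05)(-0.45) = 0.4725
adj(I−A) = [[0.90, 0.05], [0.45, 0.55]]
(I − A)⁻¹ = adj(I−A) / det(I−A) ≈
  [   1.9048     0.1058]
  [   0.9524     1.1640]
Δx = (I − A)⁻¹ Δd with Δd having +80 in the Coal component and 0 elsewhere.
So Δx_C = L_CC · (+80), where L_CC = adj(I−A)_CC / det(I−A) = 0.90 / 0.4725.
Δx_C = 0.90 × (+80) / 0.4725 = 72.00 / 0.4725 ≈ 152.38.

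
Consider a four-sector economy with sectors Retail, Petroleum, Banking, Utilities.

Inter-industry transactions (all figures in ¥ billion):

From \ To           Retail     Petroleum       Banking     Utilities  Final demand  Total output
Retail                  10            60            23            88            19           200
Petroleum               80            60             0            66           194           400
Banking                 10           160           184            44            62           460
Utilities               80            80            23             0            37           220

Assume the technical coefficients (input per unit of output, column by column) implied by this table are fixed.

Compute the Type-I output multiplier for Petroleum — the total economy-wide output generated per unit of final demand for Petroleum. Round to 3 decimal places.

Technical coefficients a_ij = z_ij / X_j:
  a_RR = 10/200 = 0.05, a_PR = 80/200 = 0.40, a_BR = 10/200 = 0.05, a_UR = 80/200 = 0.40
  a_RP = 60/400 = 0.15, a_PP = 60/400 = 0.15, a_BP = 160/400 = 0.40, a_UP = 80/400 = 0.20
  a_RB = 23/460 = 0.05, a_PB = 0/460 = 0.00, a_BB = 184/460 = 0.40, a_UB = 23/460 = 0.05
  a_RU = 88/220 = 0.40, a_PU = 66/220 = 0.30, a_BU = 44/220 = 0.20, a_UU = 0/220 = 0.00
I − A =
  [   0.95    -0.15    -0.05    -0.40]
  [  -0.40     0.85     0.00    -0.30]
  [  -0.05    -0.40     0.60    -0.20]
  [  -0.40    -0.20    -0.05     1.00]
Compute the cofactors C_ij = (−1)^(i+j)·(3×3 minor ij) of I−A; the adjugate is their transpose:
adj(I−A) = Cᵀ =
  [ 0.459500   0.166500   0.058750   0.245500]
  [ 0.308750   0.457000   0.048250   0.270250]
  [ 0.331500   0.377500   0.504500   0.346750]
  [ 0.262125   0.176875   0.058375   0.438375]
det(I−A) = Σ_j (I−A)_1j·C_1j = (0.95)(0.459500) + (-0.15)(0.308750) + (-0.05)(0.331500) + (-0.40)(0.262125) = 0.2687875
(I − A)⁻¹ = adj(I−A) / det(I−A) ≈
  [   1.7095     0.6194     0.2186     0.9134]
  [   1.1487     1.7002     0.1795     1.0054]
  [   1.2333     1.4045     1.8769     1.2901]
  [   0.9752     0.6580     0.2172     1.6309]
The output multiplier for sector j is the column-j sum of the Leontief inverse (I − A)⁻¹ = adj(I−A) / det(I−A).
Column P of adj(I−A): (0.166500, 0.457000, 0.377500, 0.176875); det(I−A) = 0.2687875.
m_P = (0.166500 + 0.457000 + 0.377500 + 0.176875) / 0.2687875 = 1.177875 / 0.2687875 ≈ 4.382.

m_P = 4.382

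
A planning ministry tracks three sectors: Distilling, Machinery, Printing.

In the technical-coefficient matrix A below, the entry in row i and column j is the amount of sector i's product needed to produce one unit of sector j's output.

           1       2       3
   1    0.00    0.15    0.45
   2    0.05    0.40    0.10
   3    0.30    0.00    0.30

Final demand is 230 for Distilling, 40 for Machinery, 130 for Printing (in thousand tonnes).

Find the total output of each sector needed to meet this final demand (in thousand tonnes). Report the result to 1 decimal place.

I − A =
  [   1.00    -0.15    -0.45]
  [  -0.05     0.60    -0.10]
  [  -0.30     0.00     0.70]
Cofactors of I−A, C_ij = (−1)^(i+j)·(minor ij) (rows/columns in the sector order above):
  C_11 = (0.60)(0.70) − (-0.10)(0.00) = 0.4200
  C_12 = −[(-0.05)(0.70) − (-0.10)(-0.30)] = 0.0650
  C_13 = (-0.05)(0.00) − (0.60)(-0.30) = 0.1800
  C_21 = −[(-0.15)(0.70) − (-0.45)(0.00)] = 0.1050
  C_22 = (1.00)(0.70) − (-0.45)(-0.30) = 0.5650
  C_23 = −[(1.00)(0.00) − (-0.15)(-0.30)] = 0.0450
  C_31 = (-0.15)(-0.10) − (-0.45)(0.60) = 0.2850
  C_32 = −[(1.00)(-0.10) − (-0.45)(-0.05)] = 0.1225
  C_33 = (1.00)(0.60) − (-0.15)(-0.05) = 0.5925
det(I−A) = Σ_j (I−A)_1j·C_1j = (1.00)(0.4200) + (-0.15)(0.0650) + (-0.45)(0.1800) = 0.32925
adj(I−A) = Cᵀ =
  [ 0.4200   0.1050   0.2850]
  [ 0.0650   0.5650   0.1225]
  [ 0.1800   0.0450   0.5925]
(I − A)⁻¹ = adj(I−A) / det(I−A) ≈
  [   1.2756     0.3189     0.8656]
  [   0.1974     1.7160     0.3721]
  [   0.5467     0.1367     1.7995]
x = (I − A)⁻¹ d = adj(I−A)·d / det(I−A), with det(I−A) = 0.32925:
  x_1 = (0.4200·230 + 0.1050·40 + 0.2850·130) / 0.32925 = 137.85 / 0.32925 ≈ 418.7
  x_2 = (0.0650·230 + 0.5650·40 + 0.1225·130) / 0.32925 = 53.475 / 0.32925 ≈ 162.4
  x_3 = (0.1800·230 + 0.0450·40 + 0.5925·130) / 0.32925 = 120.225 / 0.32925 ≈ 365.1

x_1 = 418.7, x_2 = 162.4, x_3 = 365.1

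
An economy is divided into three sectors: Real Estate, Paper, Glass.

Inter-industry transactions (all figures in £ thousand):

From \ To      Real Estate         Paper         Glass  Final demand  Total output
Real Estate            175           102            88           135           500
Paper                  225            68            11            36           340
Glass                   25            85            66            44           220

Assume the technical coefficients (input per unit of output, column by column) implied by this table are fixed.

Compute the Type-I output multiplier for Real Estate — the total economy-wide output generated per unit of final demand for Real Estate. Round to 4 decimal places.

Technical coefficients a_ij = z_ij / X_j:
  a_RR = 175/500 = 0.35, a_PR = 225/500 = 0.45, a_GR = 25/500 = 0.05
  a_RP = 102/340 = 0.30, a_PP = 68/340 = 0.20, a_GP = 85/340 = 0.25
  a_RG = 88/220 = 0.40, a_PG = 11/220 = 0.05, a_GG = 66/220 = 0.30
I − A =
  [   0.65    -0.30    -0.40]
  [  -0.45     0.80    -0.05]
  [  -0.05    -0.25     0.70]
Cofactors of I−A, C_ij = (−1)^(i+j)·(minor ij) (rows/columns in the sector order above):
  C_11 = (0.80)(0.70) − (-0.05)(-0.25) = 0.5475
  C_12 = −[(-0.45)(0.70) − (-0.05)(-0.05)] = 0.3175
  C_13 = (-0.45)(-0.25) − (0.80)(-0.05) = 0.1525
  C_21 = −[(-0.30)(0.70) − (-0.40)(-0.25)] = 0.3100
  C_22 = (0.65)(0.70) − (-0.40)(-0.05) = 0.4350
  C_23 = −[(0.65)(-0.25) − (-0.30)(-0.05)] = 0.1775
  C_31 = (-0.30)(-0.05) − (-0.40)(0.80) = 0.3350
  C_32 = −[(0.65)(-0.05) − (-0.40)(-0.45)] = 0.2125
  C_33 = (0.65)(0.80) − (-0.30)(-0.45) = 0.3850
det(I−A) = Σ_j (I−A)_1j·C_1j = (0.65)(0.5475) + (-0.30)(0.3175) + (-0.40)(0.1525) = 0.199625
adj(I−A) = Cᵀ =
  [ 0.5475   0.3100   0.3350]
  [ 0.3175   0.4350   0.2125]
  [ 0.1525   0.1775   0.3850]
(I − A)⁻¹ = adj(I−A) / det(I−A) ≈
  [   2.74264     1.55291     1.67815]
  [   1.59048     2.17909     1.06450]
  [   0.76393     0.88917     1.92862]
The output multiplier for sector j is the column-j sum of the Leontief inverse (I − A)⁻¹ = adj(I−A) / det(I−A).
Column R of adj(I−A): (0.5475, 0.3175, 0.1525); det(I−A) = 0.199625.
m_R = (0.5475 + 0.3175 + 0.1525) / 0.199625 = 1.0175 / 0.199625 ≈ 5.0971.

m_R = 5.0971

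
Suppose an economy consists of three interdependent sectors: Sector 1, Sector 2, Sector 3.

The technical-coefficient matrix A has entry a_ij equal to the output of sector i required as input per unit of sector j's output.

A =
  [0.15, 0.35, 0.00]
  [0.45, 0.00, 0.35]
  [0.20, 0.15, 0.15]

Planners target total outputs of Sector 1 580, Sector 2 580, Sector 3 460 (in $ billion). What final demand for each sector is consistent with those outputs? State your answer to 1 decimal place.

d_1 = 290.0, d_2 = 158.0, d_3 = 188.0

I − A =
  [   0.85    -0.35     0.00]
  [  -0.45     1.00    -0.35]
  [  -0.20    -0.15     0.85]
d = (I − A) x:
  d_1 = (+0.85)·580 + (-0.35)·580 + (+0.00)·460 = 290.0
  d_2 = (-0.45)·580 + (+1.00)·580 + (-0.35)·460 = 158.0
  d_3 = (-0.20)·580 + (-0.15)·580 + (+0.85)·460 = 188.0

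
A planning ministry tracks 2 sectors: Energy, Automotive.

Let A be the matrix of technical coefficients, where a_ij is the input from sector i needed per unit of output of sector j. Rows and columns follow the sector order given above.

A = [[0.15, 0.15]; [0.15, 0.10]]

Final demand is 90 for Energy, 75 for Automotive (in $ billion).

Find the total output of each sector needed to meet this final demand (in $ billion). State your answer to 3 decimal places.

x_1 = 124.242, x_2 = 104.040

I − A =
  [   0.85    -0.15]
  [  -0.15     0.90]
det(I−A) = (0.85)(0.90) − (-0.15)(-0.15) = 0.7425
adj(I−A) = [[0.90, 0.15], [0.15, 0.85]]
(I − A)⁻¹ = adj(I−A) / det(I−A) ≈
  [   1.2121     0.2020]
  [   0.2020     1.1448]
x = (I − A)⁻¹ d = adj(I−A)·d / det(I−A), with det(I−A) = 0.7425:
  x_1 = (0.90·90 + 0.15·75) / 0.7425 = 92.25 / 0.7425 ≈ 124.242
  x_2 = (0.15·90 + 0.85·75) / 0.7425 = 77.25 / 0.7425 ≈ 104.040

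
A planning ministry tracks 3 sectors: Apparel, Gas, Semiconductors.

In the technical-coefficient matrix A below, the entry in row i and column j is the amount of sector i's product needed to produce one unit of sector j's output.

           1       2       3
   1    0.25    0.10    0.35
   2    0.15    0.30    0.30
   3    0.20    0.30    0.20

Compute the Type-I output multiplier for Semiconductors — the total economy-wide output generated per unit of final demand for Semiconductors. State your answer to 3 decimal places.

m_3 = 3.939

I − A =
  [   0.75    -0.10    -0.35]
  [  -0.15     0.70    -0.30]
  [  -0.20    -0.30     0.80]
Cofactors of I−A, C_ij = (−1)^(i+j)·(minor ij) (rows/columns in the sector order above):
  C_11 = (0.70)(0.80) − (-0.30)(-0.30) = 0.4700
  C_12 = −[(-0.15)(0.80) − (-0.30)(-0.20)] = 0.1800
  C_13 = (-0.15)(-0.30) − (0.70)(-0.20) = 0.1850
  C_21 = −[(-0.10)(0.80) − (-0.35)(-0.30)] = 0.1850
  C_22 = (0.75)(0.80) − (-0.35)(-0.20) = 0.5300
  C_23 = −[(0.75)(-0.30) − (-0.10)(-0.20)] = 0.2450
  C_31 = (-0.10)(-0.30) − (-0.35)(0.70) = 0.2750
  C_32 = −[(0.75)(-0.30) − (-0.35)(-0.15)] = 0.2775
  C_33 = (0.75)(0.70) − (-0.10)(-0.15) = 0.5100
det(I−A) = Σ_j (I−A)_1j·C_1j = (0.75)(0.4700) + (-0.10)(0.1800) + (-0.35)(0.1850) = 0.26975
adj(I−A) = Cᵀ =
  [ 0.4700   0.1850   0.2750]
  [ 0.1800   0.5300   0.2775]
  [ 0.1850   0.2450   0.5100]
(I − A)⁻¹ = adj(I−A) / det(I−A) ≈
  [   1.7424     0.6858     1.0195]
  [   0.6673     1.9648     1.0287]
  [   0.6858     0.9082     1.8906]
The output multiplier for sector j is the column-j sum of the Leontief inverse (I − A)⁻¹ = adj(I−A) / det(I−A).
Column 3 of adj(I−A): (0.2750, 0.2775, 0.5100); det(I−A) = 0.26975.
m_3 = (0.2750 + 0.2775 + 0.5100) / 0.26975 = 1.0625 / 0.26975 ≈ 3.939.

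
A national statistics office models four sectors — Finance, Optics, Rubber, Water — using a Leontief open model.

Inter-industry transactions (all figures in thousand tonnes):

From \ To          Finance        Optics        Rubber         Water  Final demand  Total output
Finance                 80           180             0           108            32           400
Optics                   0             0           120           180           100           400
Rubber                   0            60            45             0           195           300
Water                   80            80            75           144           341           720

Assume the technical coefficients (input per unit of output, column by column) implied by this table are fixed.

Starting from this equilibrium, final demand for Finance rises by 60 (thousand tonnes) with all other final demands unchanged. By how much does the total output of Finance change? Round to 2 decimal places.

Technical coefficients a_ij = z_ij / X_j:
  a_FF = 80/400 = 0.20, a_OF = 0/400 = 0.00, a_RF = 0/400 = 0.00, a_WF = 80/400 = 0.20
  a_FO = 180/400 = 0.45, a_OO = 0/400 = 0.00, a_RO = 60/400 = 0.15, a_WO = 80/400 = 0.20
  a_FR = 0/300 = 0.00, a_OR = 120/300 = 0.40, a_RR = 45/300 = 0.15, a_WR = 75/300 = 0.25
  a_FW = 108/720 = 0.15, a_OW = 180/720 = 0.25, a_RW = 0/720 = 0.00, a_WW = 144/720 = 0.20
I − A =
  [   0.80    -0.45     0.00    -0.15]
  [   0.00     1.00    -0.40    -0.25]
  [   0.00    -0.15     0.85     0.00]
  [  -0.20    -0.20    -0.25     0.80]
Compute the cofactors C_ij = (−1)^(i+j)·(3×3 minor ij) of I−A; the adjugate is their transpose:
adj(I−A) = Cᵀ =
  [ 0.580125   0.337125   0.221625   0.214125]
  [ 0.042500   0.518500   0.294000   0.170000]
  [ 0.007500   0.091500   0.547500   0.030000]
  [ 0.158000   0.242500   0.300000   0.632000]
det(I−A) = Σ_j (I−A)_1j·C_1j = (0.80)(0.580125) + (-0.45)(0.042500) + (0.00)(0.007500) + (-0.15)(0.158000) = 0.421275
(I − A)⁻¹ = adj(I−A) / det(I−A) ≈
  [   1.3771     0.8002     0.5261     0.5083]
  [   0.1009     1.2308     0.6979     0.4035]
  [   0.0178     0.2172     1.2996     0.0712]
  [   0.3751     0.5756     0.7121     1.5002]
Δx = (I − A)⁻¹ Δd with Δd having +60 in the Finance component and 0 elsewhere.
So Δx_F = L_FF · (+60), where L_FF = adj(I−A)_FF / det(I−A) = 0.580125 / 0.421275.
Δx_F = 0.580125 × (+60) / 0.421275 = 34.8075 / 0.421275 ≈ 82.62.

Δx_F = 82.62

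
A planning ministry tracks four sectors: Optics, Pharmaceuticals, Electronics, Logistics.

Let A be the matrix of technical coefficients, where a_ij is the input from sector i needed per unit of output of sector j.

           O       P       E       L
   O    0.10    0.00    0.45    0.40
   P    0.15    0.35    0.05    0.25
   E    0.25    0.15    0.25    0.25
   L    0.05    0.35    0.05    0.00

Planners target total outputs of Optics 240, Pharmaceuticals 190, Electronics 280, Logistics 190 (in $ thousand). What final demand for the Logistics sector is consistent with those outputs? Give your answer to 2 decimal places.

d_L = 97.50

I − A =
  [   0.90     0.00    -0.45    -0.40]
  [  -0.15     0.65    -0.05    -0.25]
  [  -0.25    -0.15     0.75    -0.25]
  [  -0.05    -0.35    -0.05     1.00]
d = (I − A) x:
  d_O = (+0.90)·240 + (+0.00)·190 + (-0.45)·280 + (-0.40)·190 = 14.00
  d_P = (-0.15)·240 + (+0.65)·190 + (-0.05)·280 + (-0.25)·190 = 26.00
  d_E = (-0.25)·240 + (-0.15)·190 + (+0.75)·280 + (-0.25)·190 = 74.00
  d_L = (-0.05)·240 + (-0.35)·190 + (-0.05)·280 + (+1.00)·190 = 97.50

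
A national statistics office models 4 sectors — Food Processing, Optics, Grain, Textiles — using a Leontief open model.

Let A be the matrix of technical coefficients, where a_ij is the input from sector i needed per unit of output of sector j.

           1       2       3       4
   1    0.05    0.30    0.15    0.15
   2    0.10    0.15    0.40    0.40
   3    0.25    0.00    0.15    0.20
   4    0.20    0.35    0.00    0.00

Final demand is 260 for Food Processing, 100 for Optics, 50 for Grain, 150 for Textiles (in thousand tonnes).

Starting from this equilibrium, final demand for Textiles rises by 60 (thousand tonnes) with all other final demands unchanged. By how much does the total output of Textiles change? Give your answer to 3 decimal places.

Δx_4 = 89.434

I − A =
  [   0.95    -0.30    -0.15    -0.15]
  [  -0.10     0.85    -0.40    -0.40]
  [  -0.25     0.00     0.85    -0.20]
  [  -0.20    -0.35     0.00     1.00]
Compute the cofactors C_ij = (−1)^(i+j)·(3×3 minor ij) of I−A; the adjugate is their transpose:
adj(I−A) = Cᵀ =
  [ 0.575500   0.310125   0.247500   0.259875]
  [ 0.269000   0.738500   0.395000   0.414750]
  [ 0.218500   0.166625   0.589750   0.217375]
  [ 0.209250   0.320500   0.187750   0.599000]
det(I−A) = Σ_j (I−A)_1j·C_1j = (0.95)(0.575500) + (-0.30)(0.269000) + (-0.15)(0.218500) + (-0.15)(0.209250) = 0.4018625
(I − A)⁻¹ = adj(I−A) / det(I−A) ≈
  [   1.4321     0.7717     0.6159     0.6467]
  [   0.6694     1.8377     0.9829     1.0321]
  [   0.5437     0.4146     1.4675     0.5409]
  [   0.5207     0.7975     0.4672     1.4906]
Δx = (I − A)⁻¹ Δd with Δd having +60 in the Textiles component and 0 elsewhere.
So Δx_4 = L_44 · (+60), where L_44 = adj(I−A)_44 / det(I−A) = 0.599000 / 0.4018625.
Δx_4 = 0.599000 × (+60) / 0.4018625 = 35.94 / 0.4018625 ≈ 89.434.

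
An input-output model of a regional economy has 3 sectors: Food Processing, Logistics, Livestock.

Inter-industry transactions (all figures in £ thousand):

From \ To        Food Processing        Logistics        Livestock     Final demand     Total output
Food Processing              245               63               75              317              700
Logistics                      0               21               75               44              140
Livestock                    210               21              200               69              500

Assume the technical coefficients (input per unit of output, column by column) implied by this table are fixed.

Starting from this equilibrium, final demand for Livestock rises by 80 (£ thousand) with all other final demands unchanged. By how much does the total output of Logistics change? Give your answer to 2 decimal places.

Δx_2 = 30.19

Technical coefficients a_ij = z_ij / X_j:
  a_11 = 245/700 = 0.35, a_21 = 0/700 = 0.00, a_31 = 210/700 = 0.30
  a_12 = 63/140 = 0.45, a_22 = 21/140 = 0.15, a_32 = 21/140 = 0.15
  a_13 = 75/500 = 0.15, a_23 = 75/500 = 0.15, a_33 = 200/500 = 0.40
I − A =
  [   0.65    -0.45    -0.15]
  [   0.00     0.85    -0.15]
  [  -0.30    -0.15     0.60]
Cofactors of I−A, C_ij = (−1)^(i+j)·(minor ij) (rows/columns in the sector order above):
  C_11 = (0.85)(0.60) − (-0.15)(-0.15) = 0.4875
  C_12 = −[(0.00)(0.60) − (-0.15)(-0.30)] = 0.0450
  C_13 = (0.00)(-0.15) − (0.85)(-0.30) = 0.2550
  C_21 = −[(-0.45)(0.60) − (-0.15)(-0.15)] = 0.2925
  C_22 = (0.65)(0.60) − (-0.15)(-0.30) = 0.3450
  C_23 = −[(0.65)(-0.15) − (-0.45)(-0.30)] = 0.2325
  C_31 = (-0.45)(-0.15) − (-0.15)(0.85) = 0.1950
  C_32 = −[(0.65)(-0.15) − (-0.15)(0.00)] = 0.0975
  C_33 = (0.65)(0.85) − (-0.45)(0.00) = 0.5525
det(I−A) = Σ_j (I−A)_1j·C_1j = (0.65)(0.4875) + (-0.45)(0.0450) + (-0.15)(0.2550) = 0.258375
adj(I−A) = Cᵀ =
  [ 0.4875   0.2925   0.1950]
  [ 0.0450   0.3450   0.0975]
  [ 0.2550   0.2325   0.5525]
(I − A)⁻¹ = adj(I−A) / det(I−A) ≈
  [   1.8868     1.1321     0.7547]
  [   0.1742     1.3353     0.3774]
  [   0.9869     0.8999     2.1384]
Δx = (I − A)⁻¹ Δd with Δd having +80 in the Livestock component and 0 elsewhere.
So Δx_2 = L_23 · (+80), where L_23 = adj(I−A)_23 / det(I−A) = 0.0975 / 0.258375.
Δx_2 = 0.0975 × (+80) / 0.258375 = 7.80 / 0.258375 ≈ 30.19.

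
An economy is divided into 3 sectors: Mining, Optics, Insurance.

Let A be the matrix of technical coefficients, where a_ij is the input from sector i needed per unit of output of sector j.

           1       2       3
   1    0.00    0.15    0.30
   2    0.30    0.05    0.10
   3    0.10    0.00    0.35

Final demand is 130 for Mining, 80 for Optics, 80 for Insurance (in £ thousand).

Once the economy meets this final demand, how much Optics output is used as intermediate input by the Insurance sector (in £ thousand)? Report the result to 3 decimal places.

z_23 = 15.396

I − A =
  [   1.00    -0.15    -0.30]
  [  -0.30     0.95    -0.10]
  [  -0.10     0.00     0.65]
Cofactors of I−A, C_ij = (−1)^(i+j)·(minor ij) (rows/columns in the sector order above):
  C_11 = (0.95)(0.65) − (-0.10)(0.00) = 0.6175
  C_12 = −[(-0.30)(0.65) − (-0.10)(-0.10)] = 0.2050
  C_13 = (-0.30)(0.00) − (0.95)(-0.10) = 0.0950
  C_21 = −[(-0.15)(0.65) − (-0.30)(0.00)] = 0.0975
  C_22 = (1.00)(0.65) − (-0.30)(-0.10) = 0.6200
  C_23 = −[(1.00)(0.00) − (-0.15)(-0.10)] = 0.0150
  C_31 = (-0.15)(-0.10) − (-0.30)(0.95) = 0.3000
  C_32 = −[(1.00)(-0.10) − (-0.30)(-0.30)] = 0.1900
  C_33 = (1.00)(0.95) − (-0.15)(-0.30) = 0.9050
det(I−A) = Σ_j (I−A)_1j·C_1j = (1.00)(0.6175) + (-0.15)(0.2050) + (-0.30)(0.0950) = 0.55825
adj(I−A) = Cᵀ =
  [ 0.6175   0.0975   0.3000]
  [ 0.2050   0.6200   0.1900]
  [ 0.0950   0.0150   0.9050]
(I − A)⁻¹ = adj(I−A) / det(I−A) ≈
  [   1.1061     0.1747     0.5374]
  [   0.3672     1.1106     0.3403]
  [   0.1702     0.0269     1.6211]
First solve x = (I − A)⁻¹ d = adj(I−A)·d / det(I−A); in particular x_3 = (0.0950·130 + 0.0150·80 + 0.9050·80) / 0.55825 = 85.95 / 0.55825 ≈ 153.96328.
Intermediate flow from 2 to 3: z_23 = a_23 · x_3 = 0.10 × 85.95 / 0.55825 = 8.595 / 0.55825 ≈ 15.396.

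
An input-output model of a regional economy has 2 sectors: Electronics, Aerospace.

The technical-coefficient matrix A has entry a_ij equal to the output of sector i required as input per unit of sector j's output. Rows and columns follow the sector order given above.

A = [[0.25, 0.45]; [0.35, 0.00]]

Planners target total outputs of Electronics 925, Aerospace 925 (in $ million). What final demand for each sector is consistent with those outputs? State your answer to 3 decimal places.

d_E = 277.500, d_A = 601.250

I − A =
  [   0.75    -0.45]
  [  -0.35     1.00]
d = (I − A) x:
  d_E = (+0.75)·925 + (-0.45)·925 = 277.500
  d_A = (-0.35)·925 + (+1.00)·925 = 601.250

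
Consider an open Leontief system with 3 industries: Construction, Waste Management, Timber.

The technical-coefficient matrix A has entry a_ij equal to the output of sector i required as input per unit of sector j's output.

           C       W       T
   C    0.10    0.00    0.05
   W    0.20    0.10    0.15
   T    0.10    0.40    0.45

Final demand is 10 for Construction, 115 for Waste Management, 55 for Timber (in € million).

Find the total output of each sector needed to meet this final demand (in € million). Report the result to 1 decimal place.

I − A =
  [   0.90     0.00    -0.05]
  [  -0.20     0.90    -0.15]
  [  -0.10    -0.40     0.55]
Cofactors of I−A, C_ij = (−1)^(i+j)·(minor ij) (rows/columns in the sector order above):
  C_11 = (0.90)(0.55) − (-0.15)(-0.40) = 0.4350
  C_12 = −[(-0.20)(0.55) − (-0.15)(-0.10)] = 0.1250
  C_13 = (-0.20)(-0.40) − (0.90)(-0.10) = 0.1700
  C_21 = −[(0.00)(0.55) − (-0.05)(-0.40)] = 0.0200
  C_22 = (0.90)(0.55) − (-0.05)(-0.10) = 0.4900
  C_23 = −[(0.90)(-0.40) − (0.00)(-0.10)] = 0.3600
  C_31 = (0.00)(-0.15) − (-0.05)(0.90) = 0.0450
  C_32 = −[(0.90)(-0.15) − (-0.05)(-0.20)] = 0.1450
  C_33 = (0.90)(0.90) − (0.00)(-0.20) = 0.8100
det(I−A) = Σ_j (I−A)_1j·C_1j = (0.90)(0.4350) + (0.00)(0.1250) + (-0.05)(0.1700) = 0.3830
adj(I−A) = Cᵀ =
  [ 0.4350   0.0200   0.0450]
  [ 0.1250   0.4900   0.1450]
  [ 0.1700   0.3600   0.8100]
(I − A)⁻¹ = adj(I−A) / det(I−A) ≈
  [   1.1358     0.0522     0.1175]
  [   0.3264     1.2794     0.3786]
  [   0.4439     0.9399     2.1149]
x = (I − A)⁻¹ d = adj(I−A)·d / det(I−A), with det(I−A) = 0.3830:
  x_C = (0.4350·10 + 0.0200·115 + 0.0450·55) / 0.3830 = 9.125 / 0.3830 ≈ 23.8
  x_W = (0.1250·10 + 0.4900·115 + 0.1450·55) / 0.3830 = 65.575 / 0.3830 ≈ 171.2
  x_T = (0.1700·10 + 0.3600·115 + 0.8100·55) / 0.3830 = 87.65 / 0.3830 ≈ 228.9

x_C = 23.8, x_W = 171.2, x_T = 228.9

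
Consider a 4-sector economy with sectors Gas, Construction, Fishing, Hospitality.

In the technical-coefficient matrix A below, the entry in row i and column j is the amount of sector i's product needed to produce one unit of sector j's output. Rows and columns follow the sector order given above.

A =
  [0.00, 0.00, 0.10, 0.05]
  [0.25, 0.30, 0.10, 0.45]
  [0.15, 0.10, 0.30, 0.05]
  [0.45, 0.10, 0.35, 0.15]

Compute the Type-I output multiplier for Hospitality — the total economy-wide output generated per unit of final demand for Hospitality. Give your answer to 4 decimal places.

m_H = 2.8433

I − A =
  [   1.00     0.00    -0.10    -0.05]
  [  -0.25     0.70    -0.10    -0.45]
  [  -0.15    -0.10     0.70    -0.05]
  [  -0.45    -0.10    -0.35     0.85]
Compute the cofactors C_ij = (−1)^(i+j)·(3×3 minor ij) of I−A; the adjugate is their transpose:
adj(I−A) = Cᵀ =
  [ 0.348000   0.014250   0.067750   0.032000]
  [ 0.324750   0.544125   0.286125   0.324000]
  [ 0.141000   0.088500   0.533000   0.086500]
  [ 0.280500   0.108000   0.289000   0.467000]
det(I−A) = Σ_j (I−A)_1j·C_1j = (1.00)(0.348000) + (0.00)(0.324750) + (-0.10)(0.141000) + (-0.05)(0.280500) = 0.319875
(I − A)⁻¹ = adj(I−A) / det(I−A) ≈
  [   1.08792     0.04455     0.21180     0.10004]
  [   1.01524     1.70106     0.89449     1.01290]
  [   0.44080     0.27667     1.66628     0.27042]
  [   0.87691     0.33763     0.90348     1.45995]
The output multiplier for sector j is the column-j sum of the Leontief inverse (I − A)⁻¹ = adj(I−A) / det(I−A).
Column H of adj(I−A): (0.032000, 0.324000, 0.086500, 0.467000); det(I−A) = 0.319875.
m_H = (0.032000 + 0.324000 + 0.086500 + 0.467000) / 0.319875 = 0.9095 / 0.319875 ≈ 2.8433.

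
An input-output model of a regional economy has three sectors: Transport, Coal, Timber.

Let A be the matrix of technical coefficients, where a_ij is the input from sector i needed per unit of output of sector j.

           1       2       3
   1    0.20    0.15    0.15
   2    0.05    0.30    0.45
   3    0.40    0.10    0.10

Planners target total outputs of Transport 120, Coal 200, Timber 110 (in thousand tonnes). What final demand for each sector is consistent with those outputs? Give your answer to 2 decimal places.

d_1 = 49.50, d_2 = 84.50, d_3 = 31.00

I − A =
  [   0.80    -0.15    -0.15]
  [  -0.05     0.70    -0.45]
  [  -0.40    -0.10     0.90]
d = (I − A) x:
  d_1 = (+0.80)·120 + (-0.15)·200 + (-0.15)·110 = 49.50
  d_2 = (-0.05)·120 + (+0.70)·200 + (-0.45)·110 = 84.50
  d_3 = (-0.40)·120 + (-0.10)·200 + (+0.90)·110 = 31.00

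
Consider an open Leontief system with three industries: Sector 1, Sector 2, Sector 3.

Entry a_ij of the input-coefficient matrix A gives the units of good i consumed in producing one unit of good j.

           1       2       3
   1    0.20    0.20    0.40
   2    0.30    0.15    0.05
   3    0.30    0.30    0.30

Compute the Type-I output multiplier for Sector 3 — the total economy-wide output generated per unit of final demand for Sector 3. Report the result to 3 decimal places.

m_3 = 4.021

I − A =
  [   0.80    -0.20    -0.40]
  [  -0.30     0.85    -0.05]
  [  -0.30    -0.30     0.70]
Cofactors of I−A, C_ij = (−1)^(i+j)·(minor ij) (rows/columns in the sector order above):
  C_11 = (0.85)(0.70) − (-0.05)(-0.30) = 0.5800
  C_12 = −[(-0.30)(0.70) − (-0.05)(-0.30)] = 0.2250
  C_13 = (-0.30)(-0.30) − (0.85)(-0.30) = 0.3450
  C_21 = −[(-0.20)(0.70) − (-0.40)(-0.30)] = 0.2600
  C_22 = (0.80)(0.70) − (-0.40)(-0.30) = 0.4400
  C_23 = −[(0.80)(-0.30) − (-0.20)(-0.30)] = 0.3000
  C_31 = (-0.20)(-0.05) − (-0.40)(0.85) = 0.3500
  C_32 = −[(0.80)(-0.05) − (-0.40)(-0.30)] = 0.1600
  C_33 = (0.80)(0.85) − (-0.20)(-0.30) = 0.6200
det(I−A) = Σ_j (I−A)_1j·C_1j = (0.80)(0.5800) + (-0.20)(0.2250) + (-0.40)(0.3450) = 0.2810
adj(I−A) = Cᵀ =
  [ 0.5800   0.2600   0.3500]
  [ 0.2250   0.4400   0.1600]
  [ 0.3450   0.3000   0.6200]
(I − A)⁻¹ = adj(I−A) / det(I−A) ≈
  [   2.0641     0.9253     1.2456]
  [   0.8007     1.5658     0.5694]
  [   1.2278     1.0676     2.2064]
The output multiplier for sector j is the column-j sum of the Leontief inverse (I − A)⁻¹ = adj(I−A) / det(I−A).
Column 3 of adj(I−A): (0.3500, 0.1600, 0.6200); det(I−A) = 0.2810.
m_3 = (0.3500 + 0.1600 + 0.6200) / 0.2810 = 1.13 / 0.2810 ≈ 4.021.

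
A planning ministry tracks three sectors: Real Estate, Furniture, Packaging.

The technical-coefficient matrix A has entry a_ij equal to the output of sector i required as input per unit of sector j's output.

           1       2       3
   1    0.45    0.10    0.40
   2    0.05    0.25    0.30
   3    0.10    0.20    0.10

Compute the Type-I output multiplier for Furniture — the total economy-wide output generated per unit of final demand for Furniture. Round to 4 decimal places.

I − A =
  [   0.55    -0.10    -0.40]
  [  -0.05     0.75    -0.30]
  [  -0.10    -0.20     0.90]
Cofactors of I−A, C_ij = (−1)^(i+j)·(minor ij) (rows/columns in the sector order above):
  C_11 = (0.75)(0.90) − (-0.30)(-0.20) = 0.6150
  C_12 = −[(-0.05)(0.90) − (-0.30)(-0.10)] = 0.0750
  C_13 = (-0.05)(-0.20) − (0.75)(-0.10) = 0.0850
  C_21 = −[(-0.10)(0.90) − (-0.40)(-0.20)] = 0.1700
  C_22 = (0.55)(0.90) − (-0.40)(-0.10) = 0.4550
  C_23 = −[(0.55)(-0.20) − (-0.10)(-0.10)] = 0.1200
  C_31 = (-0.10)(-0.30) − (-0.40)(0.75) = 0.3300
  C_32 = −[(0.55)(-0.30) − (-0.40)(-0.05)] = 0.1850
  C_33 = (0.55)(0.75) − (-0.10)(-0.05) = 0.4075
det(I−A) = Σ_j (I−A)_1j·C_1j = (0.55)(0.6150) + (-0.10)(0.0750) + (-0.40)(0.0850) = 0.29675
adj(I−A) = Cᵀ =
  [ 0.6150   0.1700   0.3300]
  [ 0.0750   0.4550   0.1850]
  [ 0.0850   0.1200   0.4075]
(I − A)⁻¹ = adj(I−A) / det(I−A) ≈
  [   2.07245     0.57287     1.11205]
  [   0.25274     1.53328     0.62342]
  [   0.28644     0.40438     1.37321]
The output multiplier for sector j is the column-j sum of the Leontief inverse (I − A)⁻¹ = adj(I−A) / det(I−A).
Column 2 of adj(I−A): (0.1700, 0.4550, 0.1200); det(I−A) = 0.29675.
m_2 = (0.1700 + 0.4550 + 0.1200) / 0.29675 = 0.745 / 0.29675 ≈ 2.5105.

m_2 = 2.5105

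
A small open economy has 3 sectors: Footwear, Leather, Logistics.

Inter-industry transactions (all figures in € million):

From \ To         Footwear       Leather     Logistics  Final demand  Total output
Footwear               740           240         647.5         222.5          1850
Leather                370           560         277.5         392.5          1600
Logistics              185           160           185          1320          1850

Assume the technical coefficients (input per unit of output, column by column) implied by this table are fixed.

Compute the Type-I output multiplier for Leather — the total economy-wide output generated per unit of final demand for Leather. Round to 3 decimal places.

m_2 = 2.650

Technical coefficients a_ij = z_ij / X_j:
  a_11 = 740/1850 = 0.40, a_21 = 370/1850 = 0.20, a_31 = 185/1850 = 0.10
  a_12 = 240/1600 = 0.15, a_22 = 560/1600 = 0.35, a_32 = 160/1600 = 0.10
  a_13 = 647.5/1850 = 0.35, a_23 = 277.5/1850 = 0.15, a_33 = 185/1850 = 0.10
I − A =
  [   0.60    -0.15    -0.35]
  [  -0.20     0.65    -0.15]
  [  -0.10    -0.10     0.90]
Cofactors of I−A, C_ij = (−1)^(i+j)·(minor ij) (rows/columns in the sector order above):
  C_11 = (0.65)(0.90) − (-0.15)(-0.10) = 0.5700
  C_12 = −[(-0.20)(0.90) − (-0.15)(-0.10)] = 0.1950
  C_13 = (-0.20)(-0.10) − (0.65)(-0.10) = 0.0850
  C_21 = −[(-0.15)(0.90) − (-0.35)(-0.10)] = 0.1700
  C_22 = (0.60)(0.90) − (-0.35)(-0.10) = 0.5050
  C_23 = −[(0.60)(-0.10) − (-0.15)(-0.10)] = 0.0750
  C_31 = (-0.15)(-0.15) − (-0.35)(0.65) = 0.2500
  C_32 = −[(0.60)(-0.15) − (-0.35)(-0.20)] = 0.1600
  C_33 = (0.60)(0.65) − (-0.15)(-0.20) = 0.3600
det(I−A) = Σ_j (I−A)_1j·C_1j = (0.60)(0.5700) + (-0.15)(0.1950) + (-0.35)(0.0850) = 0.2830
adj(I−A) = Cᵀ =
  [ 0.5700   0.1700   0.2500]
  [ 0.1950   0.5050   0.1600]
  [ 0.0850   0.0750   0.3600]
(I − A)⁻¹ = adj(I−A) / det(I−A) ≈
  [   2.0141     0.6007     0.8834]
  [   0.6890     1.7845     0.5654]
  [   0.3004     0.2650     1.2721]
The output multiplier for sector j is the column-j sum of the Leontief inverse (I − A)⁻¹ = adj(I−A) / det(I−A).
Column 2 of adj(I−A): (0.1700, 0.5050, 0.0750); det(I−A) = 0.2830.
m_2 = (0.1700 + 0.5050 + 0.0750) / 0.2830 = 0.75 / 0.2830 ≈ 2.650.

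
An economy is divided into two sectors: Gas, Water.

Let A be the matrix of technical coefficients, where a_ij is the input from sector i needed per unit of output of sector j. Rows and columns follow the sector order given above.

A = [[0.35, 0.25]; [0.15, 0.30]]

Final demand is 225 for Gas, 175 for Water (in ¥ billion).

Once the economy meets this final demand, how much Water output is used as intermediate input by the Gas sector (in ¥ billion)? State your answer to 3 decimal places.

I − A =
  [   0.65    -0.25]
  [  -0.15     0.70]
det(I−A) = (0.65)(0.70) − (-0.25)(-0.15) = 0.4175
adj(I−A) = [[0.70, 0.25], [0.15, 0.65]]
(I − A)⁻¹ = adj(I−A) / det(I−A) ≈
  [   1.6766     0.5988]
  [   0.3593     1.5569]
First solve x = (I − A)⁻¹ d = adj(I−A)·d / det(I−A); in particular x_G = (0.70·225 + 0.25·175) / 0.4175 = 201.25 / 0.4175 ≈ 482.03593.
Intermediate flow from W to G: z_WG = a_WG · x_G = 0.15 × 201.25 / 0.4175 = 30.1875 / 0.4175 ≈ 72.305.

z_WG = 72.305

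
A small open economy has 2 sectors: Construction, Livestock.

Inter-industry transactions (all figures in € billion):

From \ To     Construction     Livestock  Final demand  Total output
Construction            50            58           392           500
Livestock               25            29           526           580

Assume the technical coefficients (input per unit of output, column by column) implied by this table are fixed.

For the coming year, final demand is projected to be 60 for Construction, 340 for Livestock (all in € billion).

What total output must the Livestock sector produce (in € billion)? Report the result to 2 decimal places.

Technical coefficients a_ij = z_ij / X_j:
  a_11 = 50/500 = 0.10, a_21 = 25/500 = 0.05
  a_12 = 58/580 = 0.10, a_22 = 29/580 = 0.05
I − A =
  [   0.90    -0.10]
  [  -0.05     0.95]
det(I−A) = (0.90)(0.95) − (-0.10)(-0.05) = 0.8500
adj(I−A) = [[0.95, 0.10], [0.05, 0.90]]
(I − A)⁻¹ = adj(I−A) / det(I−A) ≈
  [   1.1176     0.1176]
  [   0.0588     1.0588]
x = (I − A)⁻¹ d = adj(I−A)·d / det(I−A), with det(I−A) = 0.8500:
  x_1 = (0.95·60 + 0.10·340) / 0.8500 = 91.00 / 0.8500 ≈ 107.06
  x_2 = (0.05·60 + 0.90·340) / 0.8500 = 309.00 / 0.8500 ≈ 363.53

x_2 = 363.53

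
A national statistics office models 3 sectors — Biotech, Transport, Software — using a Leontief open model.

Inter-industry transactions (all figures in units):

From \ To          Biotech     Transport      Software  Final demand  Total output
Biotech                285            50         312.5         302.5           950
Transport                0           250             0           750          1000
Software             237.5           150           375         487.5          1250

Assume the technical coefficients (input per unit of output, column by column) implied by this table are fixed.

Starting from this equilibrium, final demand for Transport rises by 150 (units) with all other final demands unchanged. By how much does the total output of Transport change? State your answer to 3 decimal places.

Δx_T = 200.000

Technical coefficients a_ij = z_ij / X_j:
  a_BB = 285/950 = 0.30, a_TB = 0/950 = 0.00, a_SB = 237.5/950 = 0.25
  a_BT = 50/1000 = 0.05, a_TT = 250/1000 = 0.25, a_ST = 150/1000 = 0.15
  a_BS = 312.5/1250 = 0.25, a_TS = 0/1250 = 0.00, a_SS = 375/1250 = 0.30
I − A =
  [   0.70    -0.05    -0.25]
  [   0.00     0.75     0.00]
  [  -0.25    -0.15     0.70]
Cofactors of I−A, C_ij = (−1)^(i+j)·(minor ij) (rows/columns in the sector order above):
  C_11 = (0.75)(0.70) − (0.00)(-0.15) = 0.5250
  C_12 = −[(0.00)(0.70) − (0.00)(-0.25)] = 0.0000
  C_13 = (0.00)(-0.15) − (0.75)(-0.25) = 0.1875
  C_21 = −[(-0.05)(0.70) − (-0.25)(-0.15)] = 0.0725
  C_22 = (0.70)(0.70) − (-0.25)(-0.25) = 0.4275
  C_23 = −[(0.70)(-0.15) − (-0.05)(-0.25)] = 0.1175
  C_31 = (-0.05)(0.00) − (-0.25)(0.75) = 0.1875
  C_32 = −[(0.70)(0.00) − (-0.25)(0.00)] = 0.0000
  C_33 = (0.70)(0.75) − (-0.05)(0.00) = 0.5250
det(I−A) = Σ_j (I−A)_1j·C_1j = (0.70)(0.5250) + (-0.05)(0.0000) + (-0.25)(0.1875) = 0.320625
adj(I−A) = Cᵀ =
  [ 0.5250   0.0725   0.1875]
  [ 0.0000   0.4275   0.0000]
  [ 0.1875   0.1175   0.5250]
(I − A)⁻¹ = adj(I−A) / det(I−A) ≈
  [   1.6374     0.2261     0.5848]
  [   0.0000     1.3333     0.0000]
  [   0.5848     0.3665     1.6374]
Δx = (I − A)⁻¹ Δd with Δd having +150 in the Transport component and 0 elsewhere.
So Δx_T = L_TT · (+150), where L_TT = adj(I−A)_TT / det(I−A) = 0.4275 / 0.320625.
Δx_T = 0.4275 × (+150) / 0.320625 = 64.125 / 0.320625 = 200.000.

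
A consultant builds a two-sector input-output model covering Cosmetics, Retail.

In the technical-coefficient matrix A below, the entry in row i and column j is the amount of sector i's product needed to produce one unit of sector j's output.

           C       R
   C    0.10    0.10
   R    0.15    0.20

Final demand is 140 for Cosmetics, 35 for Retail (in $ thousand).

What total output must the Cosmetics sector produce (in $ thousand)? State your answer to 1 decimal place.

x_C = 163.8

I − A =
  [   0.90    -0.10]
  [  -0.15     0.80]
det(I−A) = (0.90)(0.80) − (-0.10)(-0.15) = 0.7050
adj(I−A) = [[0.80, 0.10], [0.15, 0.90]]
(I − A)⁻¹ = adj(I−A) / det(I−A) ≈
  [   1.1348     0.1418]
  [   0.2128     1.2766]
x = (I − A)⁻¹ d = adj(I−A)·d / det(I−A), with det(I−A) = 0.7050:
  x_C = (0.80·140 + 0.10·35) / 0.7050 = 115.50 / 0.7050 ≈ 163.8
  x_R = (0.15·140 + 0.90·35) / 0.7050 = 52.50 / 0.7050 ≈ 74.5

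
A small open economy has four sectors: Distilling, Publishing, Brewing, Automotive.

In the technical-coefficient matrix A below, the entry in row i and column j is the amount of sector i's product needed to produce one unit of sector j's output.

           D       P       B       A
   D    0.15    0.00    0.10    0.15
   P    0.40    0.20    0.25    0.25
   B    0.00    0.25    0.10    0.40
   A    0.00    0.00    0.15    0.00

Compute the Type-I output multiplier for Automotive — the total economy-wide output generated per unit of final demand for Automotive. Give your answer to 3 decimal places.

I − A =
  [   0.85     0.00    -0.10    -0.15]
  [  -0.40     0.80    -0.25    -0.25]
  [   0.00    -0.25     0.90    -0.40]
  [   0.00     0.00    -0.15     1.00]
Compute the cofactors C_ij = (−1)^(i+j)·(3×3 minor ij) of I−A; the adjugate is their transpose:
adj(I−A) = Cᵀ =
  [ 0.600125   0.030625   0.098000   0.136875]
  [ 0.336000   0.714000   0.293375   0.346250]
  [ 0.100000   0.212500   0.680000   0.340125]
  [ 0.015000   0.031875   0.102000   0.548875]
det(I−A) = Σ_j (I−A)_1j·C_1j = (0.85)(0.600125) + (0.00)(0.336000) + (-0.10)(0.100000) + (-0.15)(0.015000) = 0.49785625
(I − A)⁻¹ = adj(I−A) / det(I−A) ≈
  [   1.2054     0.0615     0.1968     0.2749]
  [   0.6749     1.4341     0.5893     0.6955]
  [   0.2009     0.4268     1.3659     0.6832]
  [   0.0301     0.0640     0.2049     1.1025]
The output multiplier for sector j is the column-j sum of the Leontief inverse (I − A)⁻¹ = adj(I−A) / det(I−A).
Column A of adj(I−A): (0.136875, 0.346250, 0.340125, 0.548875); det(I−A) = 0.49785625.
m_A = (0.136875 + 0.346250 + 0.340125 + 0.548875) / 0.49785625 = 1.372125 / 0.49785625 ≈ 2.756.

m_A = 2.756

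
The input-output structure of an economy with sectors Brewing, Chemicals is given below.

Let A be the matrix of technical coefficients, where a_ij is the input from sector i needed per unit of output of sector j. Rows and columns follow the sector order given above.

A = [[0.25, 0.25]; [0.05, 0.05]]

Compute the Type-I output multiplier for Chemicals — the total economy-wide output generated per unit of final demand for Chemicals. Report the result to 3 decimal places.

I − A =
  [   0.75    -0.25]
  [  -0.05     0.95]
det(I−A) = (0.75)(0.95) − (-0.25)(-0.05) = 0.7000
adj(I−A) = [[0.95, 0.25], [0.05, 0.75]]
(I − A)⁻¹ = adj(I−A) / det(I−A) ≈
  [   1.3571     0.3571]
  [   0.0714     1.0714]
The output multiplier for sector j is the column-j sum of the Leontief inverse (I − A)⁻¹ = adj(I−A) / det(I−A).
Column 2 of adj(I−A): (0.25, 0.75); det(I−A) = 0.7000.
m_2 = (0.25 + 0.75) / 0.7000 = 1.00 / 0.7000 ≈ 1.429.

m_2 = 1.429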